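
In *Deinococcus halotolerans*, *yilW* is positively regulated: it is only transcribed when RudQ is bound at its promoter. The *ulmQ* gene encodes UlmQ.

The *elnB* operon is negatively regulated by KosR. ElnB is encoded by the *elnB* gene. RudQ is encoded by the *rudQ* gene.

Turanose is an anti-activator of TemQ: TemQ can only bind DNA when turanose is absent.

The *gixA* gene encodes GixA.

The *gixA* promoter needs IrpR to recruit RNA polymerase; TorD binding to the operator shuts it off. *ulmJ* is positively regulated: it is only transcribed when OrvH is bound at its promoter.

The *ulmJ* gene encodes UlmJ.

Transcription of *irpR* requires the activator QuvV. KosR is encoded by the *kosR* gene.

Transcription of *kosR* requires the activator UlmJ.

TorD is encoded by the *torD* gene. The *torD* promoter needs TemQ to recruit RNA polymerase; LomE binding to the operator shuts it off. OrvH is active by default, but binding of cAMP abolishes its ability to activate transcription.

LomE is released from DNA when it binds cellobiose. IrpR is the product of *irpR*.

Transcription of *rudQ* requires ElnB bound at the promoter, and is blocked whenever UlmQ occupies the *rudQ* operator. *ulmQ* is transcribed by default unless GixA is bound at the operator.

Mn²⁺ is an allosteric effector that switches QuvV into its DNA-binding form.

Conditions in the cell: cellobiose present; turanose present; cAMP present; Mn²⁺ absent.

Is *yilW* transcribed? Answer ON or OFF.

cAMP is present, so OrvH is inactive.
Required activator OrvH is absent, so *ulmJ* is not transcribed.
So UlmJ is not produced.
Required activator UlmJ is absent, so *kosR* is not transcribed.
So KosR is not produced.
With no repressor bound, *elnB* is transcribed.
So ElnB is produced and active.
Mn²⁺ is absent, so QuvV is inactive.
Required activator QuvV is absent, so *irpR* is not transcribed.
So IrpR is not produced.
Cellobiose is present, so LomE is inactive.
Turanose is present, so TemQ is inactive.
Required activator TemQ is absent, so *torD* is not transcribed.
So TorD is not produced.
Required activator IrpR is absent, so *gixA* is not transcribed.
So GixA is not produced.
With no repressor bound, *ulmQ* is transcribed.
So UlmQ is produced and active.
With repressor UlmQ bound, *rudQ* is not transcribed.
So RudQ is not produced.
Required activator RudQ is absent, so *yilW* is not transcribed.

OFF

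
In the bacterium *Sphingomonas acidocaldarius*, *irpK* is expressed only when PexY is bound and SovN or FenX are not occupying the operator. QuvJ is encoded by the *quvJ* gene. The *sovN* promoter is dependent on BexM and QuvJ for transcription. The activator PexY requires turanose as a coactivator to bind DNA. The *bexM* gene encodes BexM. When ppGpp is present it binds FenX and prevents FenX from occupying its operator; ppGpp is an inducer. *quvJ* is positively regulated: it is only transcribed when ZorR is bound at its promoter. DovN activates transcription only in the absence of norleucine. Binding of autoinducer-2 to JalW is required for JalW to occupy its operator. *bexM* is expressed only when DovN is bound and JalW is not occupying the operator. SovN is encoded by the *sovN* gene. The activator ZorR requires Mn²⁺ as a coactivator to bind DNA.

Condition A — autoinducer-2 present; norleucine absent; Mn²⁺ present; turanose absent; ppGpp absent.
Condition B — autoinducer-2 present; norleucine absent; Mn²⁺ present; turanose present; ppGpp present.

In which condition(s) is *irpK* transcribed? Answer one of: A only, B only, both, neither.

B only

Condition A:
Autoinducer-2 is present, so JalW is active.
Norleucine is absent, so DovN is active.
With repressor JalW bound, *bexM* is not transcribed.
So BexM is not produced.
Mn²⁺ is present, so ZorR is active.
No repressor is bound and ZorR is active, so *quvJ* is transcribed.
So QuvJ is produced and active.
Required activator BexM is absent, so *sovN* is not transcribed.
So SovN is not produced.
Turanose is absent, so PexY is inactive.
ppGpp is absent, so FenX is active.
With repressor FenX bound, *irpK* is not transcribed.
→ *irpK* is OFF in A.
Condition B:
Autoinducer-2 is present, so JalW is active.
Norleucine is absent, so DovN is active.
With repressor JalW bound, *bexM* is not transcribed.
So BexM is not produced.
Mn²⁺ is present, so ZorR is active.
No repressor is bound and ZorR is active, so *quvJ* is transcribed.
So QuvJ is produced and active.
Required activator BexM is absent, so *sovN* is not transcribed.
So SovN is not produced.
Turanose is present, so PexY is active.
ppGpp is present, so FenX is inactive.
No repressor is bound and PexY is active, so *irpK* is transcribed.
→ *irpK* is ON in B.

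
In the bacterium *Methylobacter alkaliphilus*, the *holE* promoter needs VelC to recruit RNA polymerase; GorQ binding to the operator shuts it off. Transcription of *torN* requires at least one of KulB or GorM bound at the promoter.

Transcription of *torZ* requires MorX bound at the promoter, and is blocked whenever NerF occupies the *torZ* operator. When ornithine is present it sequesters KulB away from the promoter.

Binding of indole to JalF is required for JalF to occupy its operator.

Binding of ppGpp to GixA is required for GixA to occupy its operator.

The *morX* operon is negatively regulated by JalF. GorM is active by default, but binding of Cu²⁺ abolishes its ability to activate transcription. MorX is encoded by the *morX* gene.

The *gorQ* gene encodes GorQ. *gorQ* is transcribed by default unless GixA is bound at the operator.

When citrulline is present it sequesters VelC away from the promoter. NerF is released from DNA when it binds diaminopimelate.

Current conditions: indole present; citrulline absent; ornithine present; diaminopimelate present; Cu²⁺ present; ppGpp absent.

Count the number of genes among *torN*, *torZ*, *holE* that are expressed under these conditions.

Ornithine is present, so KulB is inactive.
Cu²⁺ is present, so GorM is inactive.
No activator is available at the *torN* promoter, so *torN* is not transcribed.
→ *torN* is OFF.
Indole is present, so JalF is active.
With repressor JalF bound, *morX* is not transcribed.
So MorX is not produced.
Diaminopimelate is present, so NerF is inactive.
Required activator MorX is absent, so *torZ* is not transcribed.
→ *torZ* is OFF.
Citrulline is absent, so VelC is active.
ppGpp is absent, so GixA is inactive.
With no repressor bound, *gorQ* is transcribed.
So GorQ is produced and active.
With repressor GorQ bound, *holE* is not transcribed.
→ *holE* is OFF.
0 of the 3 genes are transcribed.

0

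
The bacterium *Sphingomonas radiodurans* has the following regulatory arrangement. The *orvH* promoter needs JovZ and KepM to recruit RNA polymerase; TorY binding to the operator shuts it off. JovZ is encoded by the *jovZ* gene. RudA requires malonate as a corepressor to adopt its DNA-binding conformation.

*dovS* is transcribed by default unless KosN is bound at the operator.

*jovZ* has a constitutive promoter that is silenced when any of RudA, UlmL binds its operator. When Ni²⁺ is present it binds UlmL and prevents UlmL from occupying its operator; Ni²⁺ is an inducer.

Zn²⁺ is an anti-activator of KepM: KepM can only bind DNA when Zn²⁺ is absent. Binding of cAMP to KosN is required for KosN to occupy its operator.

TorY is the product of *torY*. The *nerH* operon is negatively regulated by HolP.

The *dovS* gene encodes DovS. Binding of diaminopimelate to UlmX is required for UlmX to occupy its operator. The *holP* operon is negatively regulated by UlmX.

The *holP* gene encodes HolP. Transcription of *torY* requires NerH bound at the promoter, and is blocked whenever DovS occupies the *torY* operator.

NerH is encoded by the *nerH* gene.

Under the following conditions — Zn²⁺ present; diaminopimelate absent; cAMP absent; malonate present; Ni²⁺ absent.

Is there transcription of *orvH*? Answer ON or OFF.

OFF

Malonate is present, so RudA is active.
Ni²⁺ is absent, so UlmL is active.
With repressor RudA bound, *jovZ* is not transcribed.
So JovZ is not produced.
Zn²⁺ is present, so KepM is inactive.
cAMP is absent, so KosN is inactive.
With no repressor bound, *dovS* is transcribed.
So DovS is produced and active.
Diaminopimelate is absent, so UlmX is inactive.
With no repressor bound, *holP* is transcribed.
So HolP is produced and active.
With repressor HolP bound, *nerH* is not transcribed.
So NerH is not produced.
With repressor DovS bound, *torY* is not transcribed.
So TorY is not produced.
Required activator JovZ is absent, so *orvH* is not transcribed.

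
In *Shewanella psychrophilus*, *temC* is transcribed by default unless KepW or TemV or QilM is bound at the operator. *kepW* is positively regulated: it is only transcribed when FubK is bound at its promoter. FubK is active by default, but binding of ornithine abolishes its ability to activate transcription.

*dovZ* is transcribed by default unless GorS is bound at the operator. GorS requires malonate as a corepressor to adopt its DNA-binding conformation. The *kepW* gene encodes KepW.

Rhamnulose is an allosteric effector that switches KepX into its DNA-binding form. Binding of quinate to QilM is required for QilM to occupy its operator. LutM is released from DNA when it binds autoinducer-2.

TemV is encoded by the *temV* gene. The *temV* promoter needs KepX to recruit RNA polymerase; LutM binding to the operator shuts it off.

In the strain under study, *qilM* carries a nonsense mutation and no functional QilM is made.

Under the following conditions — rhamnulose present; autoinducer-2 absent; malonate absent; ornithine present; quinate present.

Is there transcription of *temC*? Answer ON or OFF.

Ornithine is present, so FubK is inactive.
Required activator FubK is absent, so *kepW* is not transcribed.
So KepW is not produced.
Autoinducer-2 is absent, so LutM is active.
Rhamnulose is present, so KepX is active.
With repressor LutM bound, *temV* is not transcribed.
So TemV is not produced.
QilM is non-functional in this strain, so it has no effect.
With no repressor bound, *temC* is transcribed.

ON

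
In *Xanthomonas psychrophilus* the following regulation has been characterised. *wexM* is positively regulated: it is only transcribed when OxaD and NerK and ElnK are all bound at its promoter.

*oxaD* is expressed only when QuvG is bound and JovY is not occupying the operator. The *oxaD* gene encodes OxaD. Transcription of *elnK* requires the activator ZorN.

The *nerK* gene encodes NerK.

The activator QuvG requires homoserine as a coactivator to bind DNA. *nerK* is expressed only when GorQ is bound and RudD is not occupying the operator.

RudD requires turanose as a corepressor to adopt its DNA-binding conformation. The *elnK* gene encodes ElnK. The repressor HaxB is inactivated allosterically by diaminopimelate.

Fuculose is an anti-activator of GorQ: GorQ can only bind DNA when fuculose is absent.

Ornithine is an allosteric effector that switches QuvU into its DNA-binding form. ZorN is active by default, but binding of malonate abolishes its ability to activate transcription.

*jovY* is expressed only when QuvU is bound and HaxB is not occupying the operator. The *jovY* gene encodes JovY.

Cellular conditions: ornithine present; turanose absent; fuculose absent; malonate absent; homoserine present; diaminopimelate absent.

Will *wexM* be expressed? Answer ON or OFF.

Ornithine is present, so QuvU is active.
Diaminopimelate is absent, so HaxB is active.
With repressor HaxB bound, *jovY* is not transcribed.
So JovY is not produced.
Homoserine is present, so QuvG is active.
No repressor is bound and QuvG is active, so *oxaD* is transcribed.
So OxaD is produced and active.
Turanose is absent, so RudD is inactive.
Fuculose is absent, so GorQ is active.
No repressor is bound and GorQ is active, so *nerK* is transcribed.
So NerK is produced and active.
Malonate is absent, so ZorN is active.
No repressor is bound and ZorN is active, so *elnK* is transcribed.
So ElnK is produced and active.
No repressor is bound and OxaD and NerK and ElnK are active, so *wexM* is transcribed.

ON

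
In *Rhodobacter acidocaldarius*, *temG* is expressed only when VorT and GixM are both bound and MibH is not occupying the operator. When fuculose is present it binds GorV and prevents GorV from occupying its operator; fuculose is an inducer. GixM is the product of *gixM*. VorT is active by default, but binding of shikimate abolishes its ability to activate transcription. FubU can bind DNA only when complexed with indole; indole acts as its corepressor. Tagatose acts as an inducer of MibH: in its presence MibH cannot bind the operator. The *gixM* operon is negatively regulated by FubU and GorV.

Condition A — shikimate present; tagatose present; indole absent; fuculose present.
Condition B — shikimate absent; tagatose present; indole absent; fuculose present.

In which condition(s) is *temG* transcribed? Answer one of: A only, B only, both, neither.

Condition A:
Shikimate is present, so VorT is inactive.
Tagatose is present, so MibH is inactive.
Indole is absent, so FubU is inactive.
Fuculose is present, so GorV is inactive.
With no repressor bound, *gixM* is transcribed.
So GixM is produced and active.
Required activator VorT is absent, so *temG* is not transcribed.
→ *temG* is OFF in A.
Condition B:
Shikimate is absent, so VorT is active.
Tagatose is present, so MibH is inactive.
Indole is absent, so FubU is inactive.
Fuculose is present, so GorV is inactive.
With no repressor bound, *gixM* is transcribed.
So GixM is produced and active.
No repressor is bound and VorT and GixM are active, so *temG* is transcribed.
→ *temG* is ON in B.

B only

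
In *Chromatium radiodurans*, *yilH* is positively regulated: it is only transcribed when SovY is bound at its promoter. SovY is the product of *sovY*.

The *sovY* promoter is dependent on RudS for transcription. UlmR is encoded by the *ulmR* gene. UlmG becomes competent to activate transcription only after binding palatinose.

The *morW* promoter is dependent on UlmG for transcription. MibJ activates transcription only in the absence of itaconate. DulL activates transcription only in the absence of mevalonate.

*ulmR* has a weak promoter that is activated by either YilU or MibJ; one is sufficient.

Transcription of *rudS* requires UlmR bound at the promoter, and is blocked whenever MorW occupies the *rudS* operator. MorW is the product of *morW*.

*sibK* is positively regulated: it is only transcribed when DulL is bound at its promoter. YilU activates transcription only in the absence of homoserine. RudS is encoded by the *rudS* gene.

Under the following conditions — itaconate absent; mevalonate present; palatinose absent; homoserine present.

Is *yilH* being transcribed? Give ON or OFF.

Homoserine is present, so YilU is inactive.
Itaconate is absent, so MibJ is active.
Activator MibJ is present, so *ulmR* is transcribed.
So UlmR is produced and active.
Palatinose is absent, so UlmG is inactive.
Required activator UlmG is absent, so *morW* is not transcribed.
So MorW is not produced.
No repressor is bound and UlmR is active, so *rudS* is transcribed.
So RudS is produced and active.
No repressor is bound and RudS is active, so *sovY* is transcribed.
So SovY is produced and active.
No repressor is bound and SovY is active, so *yilH* is transcribed.

ON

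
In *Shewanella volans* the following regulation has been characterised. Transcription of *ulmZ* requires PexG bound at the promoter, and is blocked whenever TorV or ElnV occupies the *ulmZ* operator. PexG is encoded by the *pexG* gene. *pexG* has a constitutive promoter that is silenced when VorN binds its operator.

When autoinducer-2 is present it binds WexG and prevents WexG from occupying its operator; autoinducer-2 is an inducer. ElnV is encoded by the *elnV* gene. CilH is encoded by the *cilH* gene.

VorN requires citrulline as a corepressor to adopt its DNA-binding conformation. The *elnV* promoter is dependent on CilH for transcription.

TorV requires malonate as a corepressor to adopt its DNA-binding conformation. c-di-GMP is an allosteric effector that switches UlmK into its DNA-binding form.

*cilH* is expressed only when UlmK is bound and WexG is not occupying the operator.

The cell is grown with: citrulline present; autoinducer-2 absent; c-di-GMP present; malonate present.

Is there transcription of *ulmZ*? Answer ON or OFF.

OFF

Malonate is present, so TorV is active.
Citrulline is present, so VorN is active.
With repressor VorN bound, *pexG* is not transcribed.
So PexG is not produced.
c-di-GMP is present, so UlmK is active.
Autoinducer-2 is absent, so WexG is active.
With repressor WexG bound, *cilH* is not transcribed.
So CilH is not produced.
Required activator CilH is absent, so *elnV* is not transcribed.
So ElnV is not produced.
With repressor TorV bound, *ulmZ* is not transcribed.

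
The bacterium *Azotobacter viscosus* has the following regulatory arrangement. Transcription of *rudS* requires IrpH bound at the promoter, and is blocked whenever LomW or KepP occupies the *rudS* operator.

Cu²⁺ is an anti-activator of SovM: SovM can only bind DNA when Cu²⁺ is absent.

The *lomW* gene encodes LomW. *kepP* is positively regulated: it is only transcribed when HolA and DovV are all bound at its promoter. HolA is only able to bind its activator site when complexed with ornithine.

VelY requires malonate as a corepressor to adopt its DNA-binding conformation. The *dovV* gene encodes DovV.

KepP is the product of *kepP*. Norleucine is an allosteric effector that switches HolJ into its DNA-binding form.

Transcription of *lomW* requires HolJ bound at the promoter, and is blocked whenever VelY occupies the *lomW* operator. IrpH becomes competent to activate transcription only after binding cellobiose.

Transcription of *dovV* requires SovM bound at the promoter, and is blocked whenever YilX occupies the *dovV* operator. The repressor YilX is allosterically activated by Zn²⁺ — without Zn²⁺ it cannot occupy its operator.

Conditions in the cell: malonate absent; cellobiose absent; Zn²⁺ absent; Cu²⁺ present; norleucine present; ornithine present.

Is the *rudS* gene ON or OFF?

Norleucine is present, so HolJ is active.
Malonate is absent, so VelY is inactive.
No repressor is bound and HolJ is active, so *lomW* is transcribed.
So LomW is produced and active.
Cellobiose is absent, so IrpH is inactive.
Ornithine is present, so HolA is active.
Cu²⁺ is present, so SovM is inactive.
Zn²⁺ is absent, so YilX is inactive.
Required activator SovM is absent, so *dovV* is not transcribed.
So DovV is not produced.
Required activator DovV is absent, so *kepP* is not transcribed.
So KepP is not produced.
With repressor LomW bound, *rudS* is not transcribed.

OFF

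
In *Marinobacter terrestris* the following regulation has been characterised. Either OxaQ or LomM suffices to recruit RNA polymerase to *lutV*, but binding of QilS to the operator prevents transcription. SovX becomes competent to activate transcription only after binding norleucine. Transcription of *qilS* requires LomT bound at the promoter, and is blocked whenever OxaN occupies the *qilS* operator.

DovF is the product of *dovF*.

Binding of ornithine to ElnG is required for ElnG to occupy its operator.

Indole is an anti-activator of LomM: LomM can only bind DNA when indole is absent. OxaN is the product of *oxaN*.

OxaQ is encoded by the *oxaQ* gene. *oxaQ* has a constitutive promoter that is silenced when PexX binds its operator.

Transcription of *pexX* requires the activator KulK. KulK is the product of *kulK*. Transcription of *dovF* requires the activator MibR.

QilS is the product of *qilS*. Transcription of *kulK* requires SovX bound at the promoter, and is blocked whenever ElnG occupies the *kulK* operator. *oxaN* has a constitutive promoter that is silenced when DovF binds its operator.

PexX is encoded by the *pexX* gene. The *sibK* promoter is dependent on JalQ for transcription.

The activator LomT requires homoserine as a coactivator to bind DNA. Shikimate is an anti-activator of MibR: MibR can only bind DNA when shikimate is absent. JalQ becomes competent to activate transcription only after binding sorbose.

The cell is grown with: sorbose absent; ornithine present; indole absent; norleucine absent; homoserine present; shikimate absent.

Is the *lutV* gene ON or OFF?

OFF

Norleucine is absent, so SovX is inactive.
Ornithine is present, so ElnG is active.
With repressor ElnG bound, *kulK* is not transcribed.
So KulK is not produced.
Required activator KulK is absent, so *pexX* is not transcribed.
So PexX is not produced.
With no repressor bound, *oxaQ* is transcribed.
So OxaQ is produced and active.
Indole is absent, so LomM is active.
Homoserine is present, so LomT is active.
Shikimate is absent, so MibR is active.
No repressor is bound and MibR is active, so *dovF* is transcribed.
So DovF is produced and active.
With repressor DovF bound, *oxaN* is not transcribed.
So OxaN is not produced.
No repressor is bound and LomT is active, so *qilS* is transcribed.
So QilS is produced and active.
With repressor QilS bound, *lutV* is not transcribed.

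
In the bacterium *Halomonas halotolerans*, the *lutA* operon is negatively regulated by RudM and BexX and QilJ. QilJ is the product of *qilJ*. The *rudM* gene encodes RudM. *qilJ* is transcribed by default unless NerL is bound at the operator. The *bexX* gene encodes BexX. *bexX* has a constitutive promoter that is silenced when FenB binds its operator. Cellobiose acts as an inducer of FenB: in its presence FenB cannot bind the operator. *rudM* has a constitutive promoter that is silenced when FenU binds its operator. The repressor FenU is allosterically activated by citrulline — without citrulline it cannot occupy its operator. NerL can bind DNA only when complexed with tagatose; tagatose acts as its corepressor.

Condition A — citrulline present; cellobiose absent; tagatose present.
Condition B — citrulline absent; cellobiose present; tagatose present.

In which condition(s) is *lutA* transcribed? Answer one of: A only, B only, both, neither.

A only

Condition A:
Citrulline is present, so FenU is active.
With repressor FenU bound, *rudM* is not transcribed.
So RudM is not produced.
Cellobiose is absent, so FenB is active.
With repressor FenB bound, *bexX* is not transcribed.
So BexX is not produced.
Tagatose is present, so NerL is active.
With repressor NerL bound, *qilJ* is not transcribed.
So QilJ is not produced.
With no repressor bound, *lutA* is transcribed.
→ *lutA* is ON in A.
Condition B:
Citrulline is absent, so FenU is inactive.
With no repressor bound, *rudM* is transcribed.
So RudM is produced and active.
Cellobiose is present, so FenB is inactive.
With no repressor bound, *bexX* is transcribed.
So BexX is produced and active.
Tagatose is present, so NerL is active.
With repressor NerL bound, *qilJ* is not transcribed.
So QilJ is not produced.
With repressor RudM bound, *lutA* is not transcribed.
→ *lutA* is OFF in B.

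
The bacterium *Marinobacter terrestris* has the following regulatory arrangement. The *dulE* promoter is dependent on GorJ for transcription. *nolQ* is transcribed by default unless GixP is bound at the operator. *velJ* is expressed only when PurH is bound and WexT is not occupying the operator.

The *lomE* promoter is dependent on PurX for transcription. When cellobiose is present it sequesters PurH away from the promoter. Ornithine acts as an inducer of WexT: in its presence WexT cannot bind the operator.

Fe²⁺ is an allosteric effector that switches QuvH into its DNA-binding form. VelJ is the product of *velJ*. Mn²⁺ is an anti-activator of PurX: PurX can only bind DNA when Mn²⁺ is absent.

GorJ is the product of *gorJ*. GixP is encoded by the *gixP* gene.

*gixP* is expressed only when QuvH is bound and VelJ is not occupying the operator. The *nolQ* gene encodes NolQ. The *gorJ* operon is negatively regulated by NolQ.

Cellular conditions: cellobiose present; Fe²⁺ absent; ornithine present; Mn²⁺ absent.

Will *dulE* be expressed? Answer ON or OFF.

OFF

Ornithine is present, so WexT is inactive.
Cellobiose is present, so PurH is inactive.
Required activator PurH is absent, so *velJ* is not transcribed.
So VelJ is not produced.
Fe²⁺ is absent, so QuvH is inactive.
Required activator QuvH is absent, so *gixP* is not transcribed.
So GixP is not produced.
With no repressor bound, *nolQ* is transcribed.
So NolQ is produced and active.
With repressor NolQ bound, *gorJ* is not transcribed.
So GorJ is not produced.
Required activator GorJ is absent, so *dulE* is not transcribed.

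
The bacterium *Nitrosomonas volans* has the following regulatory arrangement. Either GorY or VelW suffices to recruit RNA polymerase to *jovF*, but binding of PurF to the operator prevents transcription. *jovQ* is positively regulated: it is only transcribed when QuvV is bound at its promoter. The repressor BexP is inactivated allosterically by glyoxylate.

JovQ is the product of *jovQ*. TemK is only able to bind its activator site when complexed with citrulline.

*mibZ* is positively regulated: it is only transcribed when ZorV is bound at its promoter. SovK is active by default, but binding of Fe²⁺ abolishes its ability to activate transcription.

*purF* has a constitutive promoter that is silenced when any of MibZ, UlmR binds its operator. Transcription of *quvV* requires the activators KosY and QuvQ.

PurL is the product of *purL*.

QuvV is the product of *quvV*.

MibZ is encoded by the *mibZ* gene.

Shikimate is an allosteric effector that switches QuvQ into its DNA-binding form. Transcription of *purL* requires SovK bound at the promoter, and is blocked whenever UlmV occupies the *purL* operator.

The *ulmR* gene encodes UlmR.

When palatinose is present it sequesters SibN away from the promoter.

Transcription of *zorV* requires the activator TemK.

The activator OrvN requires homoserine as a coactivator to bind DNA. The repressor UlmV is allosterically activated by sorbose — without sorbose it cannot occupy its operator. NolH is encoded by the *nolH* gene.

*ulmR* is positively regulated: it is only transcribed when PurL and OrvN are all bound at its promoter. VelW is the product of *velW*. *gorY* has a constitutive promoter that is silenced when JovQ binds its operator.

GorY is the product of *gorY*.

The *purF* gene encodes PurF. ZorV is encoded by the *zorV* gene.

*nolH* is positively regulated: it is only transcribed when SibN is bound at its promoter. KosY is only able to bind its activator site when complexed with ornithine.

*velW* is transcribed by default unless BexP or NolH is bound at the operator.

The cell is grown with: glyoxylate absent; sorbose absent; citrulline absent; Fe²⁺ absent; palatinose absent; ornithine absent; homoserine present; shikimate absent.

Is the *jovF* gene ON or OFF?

Ornithine is absent, so KosY is inactive.
Shikimate is absent, so QuvQ is inactive.
Required activator KosY is absent, so *quvV* is not transcribed.
So QuvV is not produced.
Required activator QuvV is absent, so *jovQ* is not transcribed.
So JovQ is not produced.
With no repressor bound, *gorY* is transcribed.
So GorY is produced and active.
Citrulline is absent, so TemK is inactive.
Required activator TemK is absent, so *zorV* is not transcribed.
So ZorV is not produced.
Required activator ZorV is absent, so *mibZ* is not transcribed.
So MibZ is not produced.
Fe²⁺ is absent, so SovK is active.
Sorbose is absent, so UlmV is inactive.
No repressor is bound and SovK is active, so *purL* is transcribed.
So PurL is produced and active.
Homoserine is present, so OrvN is active.
No repressor is bound and PurL and OrvN are active, so *ulmR* is transcribed.
So UlmR is produced and active.
With repressor UlmR bound, *purF* is not transcribed.
So PurF is not produced.
Glyoxylate is absent, so BexP is active.
Palatinose is absent, so SibN is active.
No repressor is bound and SibN is active, so *nolH* is transcribed.
So NolH is produced and active.
With repressor BexP bound, *velW* is not transcribed.
So VelW is not produced.
Activator GorY is present, so *jovF* is transcribed.

ON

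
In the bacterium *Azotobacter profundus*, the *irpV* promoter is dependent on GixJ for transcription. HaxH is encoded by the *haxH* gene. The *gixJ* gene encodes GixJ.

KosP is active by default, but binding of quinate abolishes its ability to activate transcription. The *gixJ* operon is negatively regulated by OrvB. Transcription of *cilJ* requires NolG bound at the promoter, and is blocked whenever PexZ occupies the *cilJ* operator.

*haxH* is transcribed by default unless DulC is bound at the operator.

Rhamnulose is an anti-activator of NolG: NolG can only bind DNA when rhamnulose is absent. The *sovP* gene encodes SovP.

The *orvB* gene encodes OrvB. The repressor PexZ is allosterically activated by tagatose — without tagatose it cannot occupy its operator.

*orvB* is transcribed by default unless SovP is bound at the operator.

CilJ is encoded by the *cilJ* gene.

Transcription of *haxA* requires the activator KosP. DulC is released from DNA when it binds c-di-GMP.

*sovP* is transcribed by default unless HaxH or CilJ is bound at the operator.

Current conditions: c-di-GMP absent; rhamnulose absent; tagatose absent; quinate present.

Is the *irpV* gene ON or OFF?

c-di-GMP is absent, so DulC is active.
With repressor DulC bound, *haxH* is not transcribed.
So HaxH is not produced.
Rhamnulose is absent, so NolG is active.
Tagatose is absent, so PexZ is inactive.
No repressor is bound and NolG is active, so *cilJ* is transcribed.
So CilJ is produced and active.
With repressor CilJ bound, *sovP* is not transcribed.
So SovP is not produced.
With no repressor bound, *orvB* is transcribed.
So OrvB is produced and active.
With repressor OrvB bound, *gixJ* is not transcribed.
So GixJ is not produced.
Required activator GixJ is absent, so *irpV* is not transcribed.

OFF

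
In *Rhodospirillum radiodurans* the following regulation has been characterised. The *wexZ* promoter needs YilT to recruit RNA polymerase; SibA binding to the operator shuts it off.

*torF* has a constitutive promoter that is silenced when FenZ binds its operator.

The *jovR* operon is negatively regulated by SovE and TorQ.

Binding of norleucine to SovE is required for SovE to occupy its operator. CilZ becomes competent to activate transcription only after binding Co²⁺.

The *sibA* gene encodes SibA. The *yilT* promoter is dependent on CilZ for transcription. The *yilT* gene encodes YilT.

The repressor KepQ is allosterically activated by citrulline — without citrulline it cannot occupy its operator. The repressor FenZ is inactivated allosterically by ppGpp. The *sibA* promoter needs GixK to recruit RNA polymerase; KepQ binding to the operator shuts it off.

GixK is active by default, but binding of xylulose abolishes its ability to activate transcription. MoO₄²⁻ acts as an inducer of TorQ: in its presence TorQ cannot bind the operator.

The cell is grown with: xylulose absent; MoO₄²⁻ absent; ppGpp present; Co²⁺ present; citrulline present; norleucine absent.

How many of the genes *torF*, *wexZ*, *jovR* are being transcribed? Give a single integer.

ppGpp is present, so FenZ is inactive.
With no repressor bound, *torF* is transcribed.
→ *torF* is ON.
Co²⁺ is present, so CilZ is active.
No repressor is bound and CilZ is active, so *yilT* is transcribed.
So YilT is produced and active.
Xylulose is absent, so GixK is active.
Citrulline is present, so KepQ is active.
With repressor KepQ bound, *sibA* is not transcribed.
So SibA is not produced.
No repressor is bound and YilT is active, so *wexZ* is transcribed.
→ *wexZ* is ON.
Norleucine is absent, so SovE is inactive.
MoO₄²⁻ is absent, so TorQ is active.
With repressor TorQ bound, *jovR* is not transcribed.
→ *jovR* is OFF.
2 of the 3 genes are transcribed.

2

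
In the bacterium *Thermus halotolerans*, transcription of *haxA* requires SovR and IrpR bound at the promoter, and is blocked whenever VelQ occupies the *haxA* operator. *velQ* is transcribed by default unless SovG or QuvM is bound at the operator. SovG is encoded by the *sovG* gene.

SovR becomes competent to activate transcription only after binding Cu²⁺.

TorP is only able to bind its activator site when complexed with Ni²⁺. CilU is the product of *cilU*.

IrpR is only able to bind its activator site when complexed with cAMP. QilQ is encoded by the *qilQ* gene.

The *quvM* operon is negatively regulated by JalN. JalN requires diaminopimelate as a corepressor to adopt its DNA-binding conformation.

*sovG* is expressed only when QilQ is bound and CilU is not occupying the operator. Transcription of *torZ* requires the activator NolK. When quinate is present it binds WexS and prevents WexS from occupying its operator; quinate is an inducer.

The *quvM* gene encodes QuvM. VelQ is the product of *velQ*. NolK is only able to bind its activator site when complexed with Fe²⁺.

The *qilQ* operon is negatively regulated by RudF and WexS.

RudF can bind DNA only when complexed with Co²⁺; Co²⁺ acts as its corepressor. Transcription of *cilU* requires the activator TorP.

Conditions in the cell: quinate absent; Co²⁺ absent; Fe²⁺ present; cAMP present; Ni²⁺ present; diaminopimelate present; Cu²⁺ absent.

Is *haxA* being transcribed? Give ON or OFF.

OFF

Co²⁺ is absent, so RudF is inactive.
Quinate is absent, so WexS is active.
With repressor WexS bound, *qilQ* is not transcribed.
So QilQ is not produced.
Ni²⁺ is present, so TorP is active.
No repressor is bound and TorP is active, so *cilU* is transcribed.
So CilU is produced and active.
With repressor CilU bound, *sovG* is not transcribed.
So SovG is not produced.
Diaminopimelate is present, so JalN is active.
With repressor JalN bound, *quvM* is not transcribed.
So QuvM is not produced.
With no repressor bound, *velQ* is transcribed.
So VelQ is produced and active.
Cu²⁺ is absent, so SovR is inactive.
cAMP is present, so IrpR is active.
With repressor VelQ bound, *haxA* is not transcribed.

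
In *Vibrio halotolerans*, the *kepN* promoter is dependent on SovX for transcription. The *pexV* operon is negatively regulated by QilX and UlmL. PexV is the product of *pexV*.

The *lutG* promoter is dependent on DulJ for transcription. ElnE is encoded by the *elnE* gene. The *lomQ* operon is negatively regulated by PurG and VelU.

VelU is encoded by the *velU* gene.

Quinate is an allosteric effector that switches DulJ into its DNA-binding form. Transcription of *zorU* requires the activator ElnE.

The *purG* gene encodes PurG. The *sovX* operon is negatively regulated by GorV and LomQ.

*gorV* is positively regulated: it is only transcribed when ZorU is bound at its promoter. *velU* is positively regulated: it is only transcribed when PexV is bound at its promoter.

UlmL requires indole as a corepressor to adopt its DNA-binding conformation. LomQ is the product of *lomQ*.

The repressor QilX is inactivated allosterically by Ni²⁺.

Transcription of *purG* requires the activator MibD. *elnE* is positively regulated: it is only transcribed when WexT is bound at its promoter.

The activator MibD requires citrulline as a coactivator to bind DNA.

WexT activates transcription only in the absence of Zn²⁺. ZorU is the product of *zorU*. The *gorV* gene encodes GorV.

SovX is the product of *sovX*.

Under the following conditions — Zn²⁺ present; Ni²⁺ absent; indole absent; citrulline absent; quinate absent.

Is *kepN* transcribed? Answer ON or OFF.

Zn²⁺ is present, so WexT is inactive.
Required activator WexT is absent, so *elnE* is not transcribed.
So ElnE is not produced.
Required activator ElnE is absent, so *zorU* is not transcribed.
So ZorU is not produced.
Required activator ZorU is absent, so *gorV* is not transcribed.
So GorV is not produced.
Citrulline is absent, so MibD is inactive.
Required activator MibD is absent, so *purG* is not transcribed.
So PurG is not produced.
Ni²⁺ is absent, so QilX is active.
Indole is absent, so UlmL is inactive.
With repressor QilX bound, *pexV* is not transcribed.
So PexV is not produced.
Required activator PexV is absent, so *velU* is not transcribed.
So VelU is not produced.
With no repressor bound, *lomQ* is transcribed.
So LomQ is produced and active.
With repressor LomQ bound, *sovX* is not transcribed.
So SovX is not produced.
Required activator SovX is absent, so *kepN* is not transcribed.

OFF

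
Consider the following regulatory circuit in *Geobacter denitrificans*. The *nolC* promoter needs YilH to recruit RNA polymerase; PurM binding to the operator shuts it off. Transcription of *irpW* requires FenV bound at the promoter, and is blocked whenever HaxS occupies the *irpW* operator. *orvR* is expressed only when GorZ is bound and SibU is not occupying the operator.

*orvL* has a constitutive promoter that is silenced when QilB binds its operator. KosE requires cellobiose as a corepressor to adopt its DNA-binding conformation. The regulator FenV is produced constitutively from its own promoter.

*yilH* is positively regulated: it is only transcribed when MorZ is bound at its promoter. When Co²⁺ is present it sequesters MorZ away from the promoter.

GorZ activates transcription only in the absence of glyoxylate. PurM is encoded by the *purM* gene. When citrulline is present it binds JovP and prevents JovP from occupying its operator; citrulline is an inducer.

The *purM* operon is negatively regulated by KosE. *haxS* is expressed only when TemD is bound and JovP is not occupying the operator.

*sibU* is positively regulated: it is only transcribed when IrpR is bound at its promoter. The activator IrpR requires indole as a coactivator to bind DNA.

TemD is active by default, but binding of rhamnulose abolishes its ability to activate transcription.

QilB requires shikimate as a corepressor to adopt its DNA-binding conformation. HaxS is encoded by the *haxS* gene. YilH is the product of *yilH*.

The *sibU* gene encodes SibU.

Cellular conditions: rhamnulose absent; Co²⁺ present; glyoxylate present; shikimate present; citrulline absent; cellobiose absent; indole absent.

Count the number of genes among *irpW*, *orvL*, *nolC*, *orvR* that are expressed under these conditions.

1

FenV is produced constitutively and is active.
Rhamnulose is absent, so TemD is active.
Citrulline is absent, so JovP is active.
With repressor JovP bound, *haxS* is not transcribed.
So HaxS is not produced.
No repressor is bound and FenV is active, so *irpW* is transcribed.
→ *irpW* is ON.
Shikimate is present, so QilB is active.
With repressor QilB bound, *orvL* is not transcribed.
→ *orvL* is OFF.
Co²⁺ is present, so MorZ is inactive.
Required activator MorZ is absent, so *yilH* is not transcribed.
So YilH is not produced.
Cellobiose is absent, so KosE is inactive.
With no repressor bound, *purM* is transcribed.
So PurM is produced and active.
With repressor PurM bound, *nolC* is not transcribed.
→ *nolC* is OFF.
Glyoxylate is present, so GorZ is inactive.
Indole is absent, so IrpR is inactive.
Required activator IrpR is absent, so *sibU* is not transcribed.
So SibU is not produced.
Required activator GorZ is absent, so *orvR* is not transcribed.
→ *orvR* is OFF.
1 of the 4 genes is transcribed.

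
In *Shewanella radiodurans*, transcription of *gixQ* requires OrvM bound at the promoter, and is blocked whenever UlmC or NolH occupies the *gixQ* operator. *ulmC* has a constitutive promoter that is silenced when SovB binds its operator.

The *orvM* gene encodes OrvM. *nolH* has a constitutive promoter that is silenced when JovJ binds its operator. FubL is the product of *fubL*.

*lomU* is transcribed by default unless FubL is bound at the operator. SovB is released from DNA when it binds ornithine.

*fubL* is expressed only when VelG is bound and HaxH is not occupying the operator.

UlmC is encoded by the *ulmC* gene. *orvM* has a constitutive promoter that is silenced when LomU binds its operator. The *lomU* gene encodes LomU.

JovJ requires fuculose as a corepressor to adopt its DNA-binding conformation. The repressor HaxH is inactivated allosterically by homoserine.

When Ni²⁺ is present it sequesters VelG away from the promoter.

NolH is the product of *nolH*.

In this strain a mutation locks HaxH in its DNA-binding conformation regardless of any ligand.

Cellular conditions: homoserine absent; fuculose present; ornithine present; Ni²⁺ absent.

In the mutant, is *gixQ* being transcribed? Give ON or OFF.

HaxH is constitutively active in this strain.
Ni²⁺ is absent, so VelG is active.
With repressor HaxH bound, *fubL* is not transcribed.
So FubL is not produced.
With no repressor bound, *lomU* is transcribed.
So LomU is produced and active.
With repressor LomU bound, *orvM* is not transcribed.
So OrvM is not produced.
Ornithine is present, so SovB is inactive.
With no repressor bound, *ulmC* is transcribed.
So UlmC is produced and active.
Fuculose is present, so JovJ is active.
With repressor JovJ bound, *nolH* is not transcribed.
So NolH is not produced.
With repressor UlmC bound, *gixQ* is not transcribed.

OFF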